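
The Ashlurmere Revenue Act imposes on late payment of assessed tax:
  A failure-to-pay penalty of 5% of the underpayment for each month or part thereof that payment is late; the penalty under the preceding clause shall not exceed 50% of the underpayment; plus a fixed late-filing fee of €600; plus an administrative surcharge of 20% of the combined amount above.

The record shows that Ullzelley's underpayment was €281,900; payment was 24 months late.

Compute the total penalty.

Accrued rate: 5% × 24 = 120%, capped at 50% → 50%
Failure-to-pay penalty: 50% of €281,900 = €140,950
Penalty before surcharge: €140,950 + €600 = €141,550
Administrative surcharge: 20% of €141,550 = €28,310
Total penalty: €141,550 + €28,310 = €169,860

€169,860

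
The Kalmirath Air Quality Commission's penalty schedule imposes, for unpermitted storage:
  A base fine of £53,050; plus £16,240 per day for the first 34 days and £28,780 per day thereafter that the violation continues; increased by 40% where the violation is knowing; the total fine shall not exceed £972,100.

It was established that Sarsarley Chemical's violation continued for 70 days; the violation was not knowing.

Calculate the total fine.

£972,100

First 34 days: 34 × £16,240 = £552,160
Remaining days: (70 − 34) × £28,780 = £1,036,080
Per-day component: £552,160 + £1,036,080 = £1,588,240
Base plus per-day: £53,050 + £1,588,240 = £1,641,290
The violation was not knowing: no 40% increase.
Cap at £972,100: £1,641,290 exceeds the cap → £972,100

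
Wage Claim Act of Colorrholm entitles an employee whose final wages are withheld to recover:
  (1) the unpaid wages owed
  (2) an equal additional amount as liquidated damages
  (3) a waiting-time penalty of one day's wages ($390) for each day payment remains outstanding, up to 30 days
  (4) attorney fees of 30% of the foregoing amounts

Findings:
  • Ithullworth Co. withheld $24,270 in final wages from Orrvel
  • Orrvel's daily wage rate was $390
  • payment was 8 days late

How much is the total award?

Liquidated damages (equal amount): $24,270
Penalty days: min(8, 30) = 8
Waiting-time penalty: 8 × $390 = $3,120
Subtotal: $24,270 + $24,270 + $3,120 = $51,660
Attorney fees: 30% of $51,660 = $15,498
Total award: $51,660 + $15,498 = $67,158

$67,158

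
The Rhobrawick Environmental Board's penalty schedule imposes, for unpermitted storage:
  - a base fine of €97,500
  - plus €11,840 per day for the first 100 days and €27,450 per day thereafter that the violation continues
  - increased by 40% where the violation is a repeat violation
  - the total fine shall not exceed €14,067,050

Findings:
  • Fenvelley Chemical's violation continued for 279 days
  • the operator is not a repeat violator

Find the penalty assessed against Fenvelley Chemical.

First 100 days: 100 × €11,840 = €1,184,000
Remaining days: (279 − 100) × €27,450 = €4,913,550
Per-day component: €1,184,000 + €4,913,550 = €6,097,550
Base plus per-day: €97,500 + €6,097,550 = €6,195,050
The operator is not a repeat violator: no 40% increase.
Cap at €14,067,050: €6,195,050 is within the cap, no reduction.

€6,195,050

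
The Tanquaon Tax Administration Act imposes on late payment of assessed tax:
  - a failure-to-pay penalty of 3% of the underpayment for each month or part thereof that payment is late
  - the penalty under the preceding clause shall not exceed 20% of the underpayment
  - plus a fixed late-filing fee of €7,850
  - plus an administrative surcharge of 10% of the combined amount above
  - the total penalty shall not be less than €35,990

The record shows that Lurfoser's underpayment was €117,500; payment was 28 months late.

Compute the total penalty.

Accrued rate: 3% × 28 = 84%, capped at 20% → 20%
Failure-to-pay penalty: 20% of €117,500 = €23,500
Penalty before surcharge: €23,500 + €7,850 = €31,350
Administrative surcharge: 10% of €31,350 = €3,135
Total penalty: €31,350 + €3,135 = €34,485
Minimum €35,990: €34,485 is below the minimum → €35,990

€35,990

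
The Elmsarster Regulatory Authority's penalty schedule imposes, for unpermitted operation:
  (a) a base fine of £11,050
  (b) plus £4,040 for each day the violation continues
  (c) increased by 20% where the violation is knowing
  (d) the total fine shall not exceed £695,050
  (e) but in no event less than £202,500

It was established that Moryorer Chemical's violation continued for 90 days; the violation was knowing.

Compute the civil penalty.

£449,580

Per-day component: 90 × £4,040 = £363,600
Base plus per-day: £11,050 + £363,600 = £374,650
Enhancement: 20% of £374,650 = £74,930
Enhanced fine: £374,650 + £74,930 = £449,580
Cap at £695,050: £449,580 is within the cap, no reduction.
Minimum £202,500: £449,580 meets the minimum, no increase.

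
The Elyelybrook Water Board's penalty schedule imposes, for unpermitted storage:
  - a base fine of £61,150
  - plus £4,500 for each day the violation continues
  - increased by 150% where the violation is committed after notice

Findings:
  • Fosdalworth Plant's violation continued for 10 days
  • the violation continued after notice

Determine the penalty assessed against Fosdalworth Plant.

Civil penalty: £265,375

Per-day component: 10 × £4,500 = £45,000
Base plus per-day: £61,150 + £45,000 = £106,150
Enhancement: 150% of £106,150 = £159,225
Enhanced fine: £106,150 + £159,225 = £265,375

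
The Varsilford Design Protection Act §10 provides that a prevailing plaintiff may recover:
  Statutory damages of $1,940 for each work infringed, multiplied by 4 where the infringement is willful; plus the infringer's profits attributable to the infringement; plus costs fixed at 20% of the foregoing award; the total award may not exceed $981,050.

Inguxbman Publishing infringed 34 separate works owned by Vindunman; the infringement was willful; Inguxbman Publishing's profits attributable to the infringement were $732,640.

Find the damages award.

$981,050

Statutory damages: 34 × $1,940 = $65,960
Multiplied by 4: 4 × $65,960 = $263,840
Combined award: $263,840 + $732,640 = $996,480
Costs: 20% of $996,480 = $199,296
Award plus costs: $996,480 + $199,296 = $1,195,776
Cap at $981,050: $1,195,776 exceeds the cap → $981,050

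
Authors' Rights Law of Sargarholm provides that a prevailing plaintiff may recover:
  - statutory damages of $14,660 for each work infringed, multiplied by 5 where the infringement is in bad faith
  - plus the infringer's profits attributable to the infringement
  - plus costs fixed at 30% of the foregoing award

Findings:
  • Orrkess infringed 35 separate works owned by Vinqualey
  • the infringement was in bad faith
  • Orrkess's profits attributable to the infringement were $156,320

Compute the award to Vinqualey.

Award: $3,538,366

Statutory damages: 35 × $14,660 = $513,100
Multiplied by 5: 5 × $513,100 = $2,565,500
Combined award: $2,565,500 + $156,320 = $2,721,820
Costs: 30% of $2,721,820 = $816,546
Award plus costs: $2,721,820 + $816,546 = $3,538,366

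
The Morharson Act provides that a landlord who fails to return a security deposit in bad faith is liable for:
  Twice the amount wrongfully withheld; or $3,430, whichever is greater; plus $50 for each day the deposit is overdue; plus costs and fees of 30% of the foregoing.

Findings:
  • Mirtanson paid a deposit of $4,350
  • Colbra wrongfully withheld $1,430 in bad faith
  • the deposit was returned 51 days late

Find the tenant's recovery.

Doubled: 2 × $1,430 = $2,860
Minimum $3,430: $2,860 is below the minimum → $3,430
Late-return penalty: 51 × $50 = $2,550
Damages plus late penalty: $3,430 + $2,550 = $5,980
Costs and fees: 30% of $5,980 = $1,794
Total recovery: $5,980 + $1,794 = $7,774

$7,774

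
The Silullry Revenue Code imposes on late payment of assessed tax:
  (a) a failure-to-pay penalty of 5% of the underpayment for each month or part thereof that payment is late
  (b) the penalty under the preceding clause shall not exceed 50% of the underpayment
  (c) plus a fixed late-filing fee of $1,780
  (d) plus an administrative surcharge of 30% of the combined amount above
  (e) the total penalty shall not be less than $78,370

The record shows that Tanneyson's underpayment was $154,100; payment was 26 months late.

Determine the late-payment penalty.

Penalty: $102,479

Accrued rate: 5% × 26 = 130%, capped at 50% → 50%
Failure-to-pay penalty: 50% of $154,100 = $77,050
Penalty before surcharge: $77,050 + $1,780 = $78,830
Administrative surcharge: 30% of $78,830 = $23,649
Total penalty: $78,830 + $23,649 = $102,479
Minimum $78,370: $102,479 meets the minimum, no increase.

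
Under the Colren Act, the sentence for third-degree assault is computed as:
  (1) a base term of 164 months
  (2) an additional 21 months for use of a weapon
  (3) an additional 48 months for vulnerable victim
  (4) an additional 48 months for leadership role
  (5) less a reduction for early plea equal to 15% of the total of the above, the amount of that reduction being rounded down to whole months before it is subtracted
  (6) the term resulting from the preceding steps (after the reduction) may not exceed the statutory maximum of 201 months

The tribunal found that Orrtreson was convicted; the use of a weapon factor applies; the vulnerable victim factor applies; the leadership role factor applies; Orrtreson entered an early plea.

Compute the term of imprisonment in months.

201 months

Use of a weapon enhancement: +21 months
Vulnerable victim enhancement: +48 months
Leadership role enhancement: +48 months
Adjusted term: 164 months + 21 months + 48 months + 48 months = 281 months
Early plea reduction: 15% of 281 months = 42 months (rounded down)
After reduction: 281 − 42 = 239 months
Cap at 201 months: 239 months exceeds the cap → 201 months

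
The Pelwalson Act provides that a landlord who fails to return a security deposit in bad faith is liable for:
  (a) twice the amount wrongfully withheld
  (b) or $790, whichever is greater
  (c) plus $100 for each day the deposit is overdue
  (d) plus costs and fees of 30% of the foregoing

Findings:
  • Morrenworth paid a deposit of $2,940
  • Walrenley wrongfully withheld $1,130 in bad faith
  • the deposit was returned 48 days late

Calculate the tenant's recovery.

Doubled: 2 × $1,130 = $2,260
Minimum $790: $2,260 meets the minimum, no increase.
Late-return penalty: 48 × $100 = $4,800
Damages plus late penalty: $2,260 + $4,800 = $7,060
Costs and fees: 30% of $7,060 = $2,118
Total recovery: $7,060 + $2,118 = $9,178

$9,178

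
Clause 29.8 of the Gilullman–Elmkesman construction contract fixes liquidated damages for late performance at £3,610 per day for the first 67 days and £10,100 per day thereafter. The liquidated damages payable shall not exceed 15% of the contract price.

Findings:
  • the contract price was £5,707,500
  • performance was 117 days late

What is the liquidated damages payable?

First 67 days: 67 × £3,610 = £241,870
Remaining days: (117 − 67) × £10,100 = £505,000
Accrued per-day damages: £241,870 + £505,000 = £746,870
Cap: 15% of £5,707,500 = £856,125
Cap at £856,125: £746,870 is within the cap, no reduction.

£746,870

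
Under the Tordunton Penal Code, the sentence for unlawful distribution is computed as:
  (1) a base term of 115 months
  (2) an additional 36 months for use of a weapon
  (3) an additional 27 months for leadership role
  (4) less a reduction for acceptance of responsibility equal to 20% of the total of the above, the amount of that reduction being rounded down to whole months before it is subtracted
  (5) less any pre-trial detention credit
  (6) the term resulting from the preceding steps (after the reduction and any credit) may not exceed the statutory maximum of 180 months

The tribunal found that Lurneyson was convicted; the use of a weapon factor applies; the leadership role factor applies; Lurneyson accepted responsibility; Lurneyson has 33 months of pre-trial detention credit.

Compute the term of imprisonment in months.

Use of a weapon enhancement: +36 months
Leadership role enhancement: +27 months
Adjusted term: 115 months + 36 months + 27 months = 178 months
Acceptance of responsibility reduction: 20% of 178 months = 35 months (rounded down)
After reduction: 178 − 35 = 143 months
Less pre-trial detention credit: 143 months − 33 months = 110 months
Cap at 180 months: 110 months is within the cap, no reduction.

110 months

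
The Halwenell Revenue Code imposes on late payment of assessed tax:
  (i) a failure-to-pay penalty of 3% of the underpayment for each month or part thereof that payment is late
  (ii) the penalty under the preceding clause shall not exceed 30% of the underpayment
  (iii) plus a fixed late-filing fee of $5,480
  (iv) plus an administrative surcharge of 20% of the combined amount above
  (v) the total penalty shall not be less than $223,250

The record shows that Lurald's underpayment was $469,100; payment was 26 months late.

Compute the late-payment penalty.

Accrued rate: 3% × 26 = 78%, capped at 30% → 30%
Failure-to-pay penalty: 30% of $469,100 = $140,730
Penalty before surcharge: $140,730 + $5,480 = $146,210
Administrative surcharge: 20% of $146,210 = $29,242
Total penalty: $146,210 + $29,242 = $175,452
Minimum $223,250: $175,452 is below the minimum → $223,250

Penalty: $223,250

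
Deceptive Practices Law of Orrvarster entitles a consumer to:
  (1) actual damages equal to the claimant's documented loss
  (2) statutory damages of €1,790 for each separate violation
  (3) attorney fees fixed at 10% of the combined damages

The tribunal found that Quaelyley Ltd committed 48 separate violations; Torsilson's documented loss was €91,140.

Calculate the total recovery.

Statutory damages: 48 × €1,790 = €85,920
Combined damages: €91,140 + €85,920 = €177,060
Attorney fees: 10% of €177,060 = €17,706
Total recovery: €177,060 + €17,706 = €194,766

€194,766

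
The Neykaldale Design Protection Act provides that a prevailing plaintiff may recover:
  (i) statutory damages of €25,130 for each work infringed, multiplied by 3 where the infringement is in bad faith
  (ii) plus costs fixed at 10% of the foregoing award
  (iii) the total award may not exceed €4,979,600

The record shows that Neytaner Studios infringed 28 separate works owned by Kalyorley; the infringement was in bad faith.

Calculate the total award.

€2,322,012

Statutory damages: 28 × €25,130 = €703,640
Trebled: 3 × €703,640 = €2,110,920
Costs: 10% of €2,110,920 = €211,092
Award plus costs: €2,110,920 + €211,092 = €2,322,012
Cap at €4,979,600: €2,322,012 is within the cap, no reduction.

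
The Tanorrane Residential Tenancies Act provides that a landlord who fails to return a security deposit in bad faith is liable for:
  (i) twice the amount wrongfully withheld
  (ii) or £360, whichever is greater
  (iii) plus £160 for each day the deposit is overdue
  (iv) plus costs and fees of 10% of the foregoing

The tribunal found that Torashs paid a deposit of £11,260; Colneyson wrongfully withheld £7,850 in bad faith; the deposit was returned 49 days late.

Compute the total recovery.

Doubled: 2 × £7,850 = £15,700
Minimum £360: £15,700 meets the minimum, no increase.
Late-return penalty: 49 × £160 = £7,840
Damages plus late penalty: £15,700 + £7,840 = £23,540
Costs and fees: 10% of £23,540 = £2,354
Total recovery: £23,540 + £2,354 = £25,894

£25,894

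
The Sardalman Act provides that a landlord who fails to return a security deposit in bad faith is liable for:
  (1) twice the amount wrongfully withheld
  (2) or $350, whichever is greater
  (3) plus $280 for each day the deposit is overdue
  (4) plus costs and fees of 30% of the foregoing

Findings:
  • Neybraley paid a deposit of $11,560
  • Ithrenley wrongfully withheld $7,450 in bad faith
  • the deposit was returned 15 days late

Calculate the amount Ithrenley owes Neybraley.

$24,830

Doubled: 2 × $7,450 = $14,900
Minimum $350: $14,900 meets the minimum, no increase.
Late-return penalty: 15 × $280 = $4,200
Damages plus late penalty: $14,900 + $4,200 = $19,100
Costs and fees: 30% of $19,100 = $5,730
Total recovery: $19,100 + $5,730 = $24,830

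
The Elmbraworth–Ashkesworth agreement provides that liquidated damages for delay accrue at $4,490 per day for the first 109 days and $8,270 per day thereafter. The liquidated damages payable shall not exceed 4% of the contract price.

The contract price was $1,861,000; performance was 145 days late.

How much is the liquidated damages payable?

$74,440

First 109 days: 109 × $4,490 = $489,410
Remaining days: (145 − 109) × $8,270 = $297,720
Accrued per-day damages: $489,410 + $297,720 = $787,130
Cap: 4% of $1,861,000 = $74,440
Cap at $74,440: $787,130 exceeds the cap → $74,440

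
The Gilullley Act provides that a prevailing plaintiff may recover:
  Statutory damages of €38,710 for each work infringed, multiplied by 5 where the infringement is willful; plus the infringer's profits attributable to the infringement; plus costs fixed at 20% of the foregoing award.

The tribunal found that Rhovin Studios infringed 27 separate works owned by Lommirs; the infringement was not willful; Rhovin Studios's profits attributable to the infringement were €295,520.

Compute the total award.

Statutory damages: 27 × €38,710 = €1,045,170
Infringement not willful: no ×5 enhancement.
Combined award: €1,045,170 + €295,520 = €1,340,690
Costs: 20% of €1,340,690 = €268,138
Award plus costs: €1,340,690 + €268,138 = €1,608,828

Award: €1,608,828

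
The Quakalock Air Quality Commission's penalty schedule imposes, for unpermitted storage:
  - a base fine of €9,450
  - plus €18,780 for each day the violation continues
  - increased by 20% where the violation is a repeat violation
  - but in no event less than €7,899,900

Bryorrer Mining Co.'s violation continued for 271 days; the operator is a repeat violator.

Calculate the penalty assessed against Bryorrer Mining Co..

Per-day component: 271 × €18,780 = €5,089,380
Base plus per-day: €9,450 + €5,089,380 = €5,098,830
Enhancement: 20% of €5,098,830 = €1,019,766
Enhanced fine: €5,098,830 + €1,019,766 = €6,118,596
Minimum €7,899,900: €6,118,596 is below the minimum → €7,899,900

Civil penalty: €7,899,900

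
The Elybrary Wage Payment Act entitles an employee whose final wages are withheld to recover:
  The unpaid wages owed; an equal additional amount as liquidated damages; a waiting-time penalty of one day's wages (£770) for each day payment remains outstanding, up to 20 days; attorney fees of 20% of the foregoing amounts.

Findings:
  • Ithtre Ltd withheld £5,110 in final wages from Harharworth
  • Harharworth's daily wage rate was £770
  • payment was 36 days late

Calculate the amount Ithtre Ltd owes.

Liquidated damages (equal amount): £5,110
Penalty days: min(36, 20) = 20
Waiting-time penalty: 20 × £770 = £15,400
Subtotal: £5,110 + £5,110 + £15,400 = £25,620
Attorney fees: 20% of £25,620 = £5,124
Total award: £25,620 + £5,124 = £30,744

Total award: £30,744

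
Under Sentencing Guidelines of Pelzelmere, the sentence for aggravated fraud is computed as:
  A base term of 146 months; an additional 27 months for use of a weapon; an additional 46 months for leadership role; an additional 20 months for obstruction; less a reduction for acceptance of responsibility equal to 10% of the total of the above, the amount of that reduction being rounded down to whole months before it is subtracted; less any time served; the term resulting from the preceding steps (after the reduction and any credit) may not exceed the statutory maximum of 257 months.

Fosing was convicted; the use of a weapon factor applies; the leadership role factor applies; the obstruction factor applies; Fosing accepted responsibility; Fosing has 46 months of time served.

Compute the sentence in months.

Sentence: 170 months

Use of a weapon enhancement: +27 months
Leadership role enhancement: +46 months
Obstruction enhancement: +20 months
Adjusted term: 146 months + 27 months + 46 months + 20 months = 239 months
Acceptance of responsibility reduction: 10% of 239 months = 23 months (rounded down)
After reduction: 239 − 23 = 216 months
Less time served: 216 months − 46 months = 170 months
Cap at 257 months: 170 months is within the cap, no reduction.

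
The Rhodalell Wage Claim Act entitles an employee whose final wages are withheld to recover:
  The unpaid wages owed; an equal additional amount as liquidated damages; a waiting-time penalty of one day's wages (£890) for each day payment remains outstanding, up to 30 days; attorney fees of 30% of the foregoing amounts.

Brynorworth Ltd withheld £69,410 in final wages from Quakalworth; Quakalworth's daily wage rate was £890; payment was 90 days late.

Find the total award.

£215,176

Liquidated damages (equal amount): £69,410
Penalty days: min(90, 30) = 30
Waiting-time penalty: 30 × £890 = £26,700
Subtotal: £69,410 + £69,410 + £26,700 = £165,520
Attorney fees: 30% of £165,520 = £49,656
Total award: £165,520 + £49,656 = £215,176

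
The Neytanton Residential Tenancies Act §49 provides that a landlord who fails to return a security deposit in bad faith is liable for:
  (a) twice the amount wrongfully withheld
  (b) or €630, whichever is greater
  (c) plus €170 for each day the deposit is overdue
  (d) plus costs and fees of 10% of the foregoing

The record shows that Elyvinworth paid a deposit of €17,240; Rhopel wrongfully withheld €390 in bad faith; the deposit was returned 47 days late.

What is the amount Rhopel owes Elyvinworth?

€9,647

Doubled: 2 × €390 = €780
Minimum €630: €780 meets the minimum, no increase.
Late-return penalty: 47 × €170 = €7,990
Damages plus late penalty: €780 + €7,990 = €8,770
Costs and fees: 10% of €8,770 = €877
Total recovery: €8,770 + €877 = €9,647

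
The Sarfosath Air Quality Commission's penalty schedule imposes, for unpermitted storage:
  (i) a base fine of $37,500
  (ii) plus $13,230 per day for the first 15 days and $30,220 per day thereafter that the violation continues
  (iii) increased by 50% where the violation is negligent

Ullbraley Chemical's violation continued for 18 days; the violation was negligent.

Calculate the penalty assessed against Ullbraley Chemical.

$489,915

First 15 days: 15 × $13,230 = $198,450
Remaining days: (18 − 15) × $30,220 = $90,660
Per-day component: $198,450 + $90,660 = $289,110
Base plus per-day: $37,500 + $289,110 = $326,610
Enhancement: 50% of $326,610 = $163,305
Enhanced fine: $326,610 + $163,305 = $489,915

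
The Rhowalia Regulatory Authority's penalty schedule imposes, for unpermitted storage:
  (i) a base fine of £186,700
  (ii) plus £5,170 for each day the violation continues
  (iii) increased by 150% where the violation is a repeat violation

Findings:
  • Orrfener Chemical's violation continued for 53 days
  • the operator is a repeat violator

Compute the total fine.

Civil penalty: £1,151,775

Per-day component: 53 × £5,170 = £274,010
Base plus per-day: £186,700 + £274,010 = £460,710
Enhancement: 150% of £460,710 = £691,065
Enhanced fine: £460,710 + £691,065 = £1,151,775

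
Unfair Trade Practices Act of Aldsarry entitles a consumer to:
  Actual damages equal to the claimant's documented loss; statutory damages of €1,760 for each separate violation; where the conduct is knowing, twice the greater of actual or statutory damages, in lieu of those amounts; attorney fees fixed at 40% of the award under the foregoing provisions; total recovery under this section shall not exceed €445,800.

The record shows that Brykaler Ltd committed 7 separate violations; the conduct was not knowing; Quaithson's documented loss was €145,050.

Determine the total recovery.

Statutory damages: 7 × €1,760 = €12,320
Conduct not knowing: the in-lieu enhancement does not apply.
Actual plus statutory damages: €145,050 + €12,320 = €157,370
Attorney fees: 40% of €157,370 = €62,948
Total before cap: €157,370 + €62,948 = €220,318
Cap at €445,800: €220,318 is within the cap, no reduction.

€220,318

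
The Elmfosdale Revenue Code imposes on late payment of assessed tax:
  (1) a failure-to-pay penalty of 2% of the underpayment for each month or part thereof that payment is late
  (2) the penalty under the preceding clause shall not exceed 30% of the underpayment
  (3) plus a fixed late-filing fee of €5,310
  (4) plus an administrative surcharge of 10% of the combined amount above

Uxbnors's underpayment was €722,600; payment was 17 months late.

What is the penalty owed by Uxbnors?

Accrued rate: 2% × 17 = 34%, capped at 30% → 30%
Failure-to-pay penalty: 30% of €722,600 = €216,780
Penalty before surcharge: €216,780 + €5,310 = €222,090
Administrative surcharge: 10% of €222,090 = €22,209
Total penalty: €222,090 + €22,209 = €244,299

€244,299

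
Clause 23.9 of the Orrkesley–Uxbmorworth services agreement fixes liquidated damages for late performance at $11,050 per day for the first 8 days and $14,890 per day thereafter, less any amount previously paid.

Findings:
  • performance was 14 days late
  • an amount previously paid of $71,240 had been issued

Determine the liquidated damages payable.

Liquidated damages: $106,500

First 8 days: 8 × $11,050 = $88,400
Remaining days: (14 − 8) × $14,890 = $89,340
Accrued per-day damages: $88,400 + $89,340 = $177,740
Less amount previously paid: $177,740 − $71,240 = $106,500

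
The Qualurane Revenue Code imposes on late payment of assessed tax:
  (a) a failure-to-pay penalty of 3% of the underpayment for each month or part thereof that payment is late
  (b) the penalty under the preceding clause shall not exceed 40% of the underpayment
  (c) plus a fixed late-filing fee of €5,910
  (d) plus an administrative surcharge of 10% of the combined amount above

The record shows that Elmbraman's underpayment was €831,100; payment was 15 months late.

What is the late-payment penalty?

€372,185

Accrued rate: 3% × 15 = 45%, capped at 40% → 40%
Failure-to-pay penalty: 40% of €831,100 = €332,440
Penalty before surcharge: €332,440 + €5,910 = €338,350
Administrative surcharge: 10% of €338,350 = €33,835
Total penalty: €338,350 + €33,835 = €372,185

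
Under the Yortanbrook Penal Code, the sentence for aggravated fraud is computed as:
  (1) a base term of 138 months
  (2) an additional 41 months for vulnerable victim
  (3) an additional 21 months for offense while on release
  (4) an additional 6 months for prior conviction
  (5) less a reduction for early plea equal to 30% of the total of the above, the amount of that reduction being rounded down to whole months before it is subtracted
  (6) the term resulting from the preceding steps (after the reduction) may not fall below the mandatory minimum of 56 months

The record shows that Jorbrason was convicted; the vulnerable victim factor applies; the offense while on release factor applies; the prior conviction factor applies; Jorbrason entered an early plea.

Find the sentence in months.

Vulnerable victim enhancement: +41 months
Offense while on release enhancement: +21 months
Prior conviction enhancement: +6 months
Adjusted term: 138 months + 41 months + 21 months + 6 months = 206 months
Early plea reduction: 30% of 206 months = 61 months (rounded down)
After reduction: 206 − 61 = 145 months
Minimum 56 months: 145 months meets the minimum, no increase.

145 months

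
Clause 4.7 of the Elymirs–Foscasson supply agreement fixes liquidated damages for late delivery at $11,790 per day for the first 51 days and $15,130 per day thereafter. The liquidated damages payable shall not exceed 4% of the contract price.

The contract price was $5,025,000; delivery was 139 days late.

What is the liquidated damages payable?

$201,000

First 51 days: 51 × $11,790 = $601,290
Remaining days: (139 − 51) × $15,130 = $1,331,440
Accrued per-day damages: $601,290 + $1,331,440 = $1,932,730
Cap: 4% of $5,025,000 = $201,000
Cap at $201,000: $1,932,730 exceeds the cap → $201,000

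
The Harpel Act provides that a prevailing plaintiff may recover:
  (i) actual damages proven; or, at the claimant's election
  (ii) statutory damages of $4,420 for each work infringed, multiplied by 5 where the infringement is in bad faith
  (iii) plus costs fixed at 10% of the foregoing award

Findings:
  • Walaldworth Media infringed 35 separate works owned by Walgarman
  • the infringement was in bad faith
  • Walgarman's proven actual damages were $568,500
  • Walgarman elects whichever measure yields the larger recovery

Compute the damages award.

$850,850

Statutory damages: 35 × $4,420 = $154,700
Multiplied by 5: 5 × $154,700 = $773,500
Greater of actual damages ($568,500) or enhanced statutory damages ($773,500): $773,500
Costs: 10% of $773,500 = $77,350
Award plus costs: $773,500 + $77,350 = $850,850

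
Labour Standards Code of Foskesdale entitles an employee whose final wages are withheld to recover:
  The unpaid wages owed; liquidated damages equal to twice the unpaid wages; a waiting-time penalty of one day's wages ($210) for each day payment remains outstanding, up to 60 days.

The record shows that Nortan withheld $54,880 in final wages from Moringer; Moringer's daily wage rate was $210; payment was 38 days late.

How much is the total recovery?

Doubled: 2 × $54,880 = $109,760
Penalty days: min(38, 60) = 38
Waiting-time penalty: 38 × $210 = $7,980
Total award: $54,880 + $109,760 + $7,980 = $172,620

$172,620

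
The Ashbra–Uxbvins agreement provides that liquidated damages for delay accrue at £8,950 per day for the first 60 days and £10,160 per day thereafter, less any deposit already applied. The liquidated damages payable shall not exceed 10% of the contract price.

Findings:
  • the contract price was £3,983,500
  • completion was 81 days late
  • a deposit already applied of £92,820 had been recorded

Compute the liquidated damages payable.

Liquidated damages: £398,350

First 60 days: 60 × £8,950 = £537,000
Remaining days: (81 − 60) × £10,160 = £213,360
Accrued per-day damages: £537,000 + £213,360 = £750,360
Less deposit already applied: £750,360 − £92,820 = £657,540
Cap: 10% of £3,983,500 = £398,350
Cap at £398,350: £657,540 exceeds the cap → £398,350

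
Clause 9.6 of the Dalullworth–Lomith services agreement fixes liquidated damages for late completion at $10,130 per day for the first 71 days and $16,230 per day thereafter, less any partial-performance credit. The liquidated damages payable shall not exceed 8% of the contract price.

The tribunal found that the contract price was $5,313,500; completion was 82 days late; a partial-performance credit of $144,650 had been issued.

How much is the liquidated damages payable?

Liquidated damages: $425,080

First 71 days: 71 × $10,130 = $719,230
Remaining days: (82 − 71) × $16,230 = $178,530
Accrued per-day damages: $719,230 + $178,530 = $897,760
Less partial-performance credit: $897,760 − $144,650 = $753,110
Cap: 8% of $5,313,500 = $425,080
Cap at $425,080: $753,110 exceeds the cap → $425,080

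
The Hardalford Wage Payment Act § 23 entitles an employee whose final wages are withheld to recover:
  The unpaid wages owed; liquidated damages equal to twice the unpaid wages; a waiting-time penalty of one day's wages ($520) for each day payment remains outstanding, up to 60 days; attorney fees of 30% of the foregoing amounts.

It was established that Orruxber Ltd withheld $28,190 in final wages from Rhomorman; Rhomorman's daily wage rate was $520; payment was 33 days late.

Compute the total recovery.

$132,249

Doubled: 2 × $28,190 = $56,380
Penalty days: min(33, 60) = 33
Waiting-time penalty: 33 × $520 = $17,160
Subtotal: $28,190 + $56,380 + $17,160 = $101,730
Attorney fees: 30% of $101,730 = $30,519
Total award: $101,730 + $30,519 = $132,249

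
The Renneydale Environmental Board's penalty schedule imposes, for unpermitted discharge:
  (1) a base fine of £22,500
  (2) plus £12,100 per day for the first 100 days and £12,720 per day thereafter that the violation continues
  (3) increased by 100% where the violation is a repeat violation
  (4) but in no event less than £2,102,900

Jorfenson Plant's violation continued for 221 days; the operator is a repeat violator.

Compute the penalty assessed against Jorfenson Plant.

£5,543,240

First 100 days: 100 × £12,100 = £1,210,000
Remaining days: (221 − 100) × £12,720 = £1,539,120
Per-day component: £1,210,000 + £1,539,120 = £2,749,120
Base plus per-day: £22,500 + £2,749,120 = £2,771,620
Enhancement: 100% of £2,771,620 = £2,771,620
Enhanced fine: £2,771,620 + £2,771,620 = £5,543,240
Minimum £2,102,900: £5,543,240 meets the minimum, no increase.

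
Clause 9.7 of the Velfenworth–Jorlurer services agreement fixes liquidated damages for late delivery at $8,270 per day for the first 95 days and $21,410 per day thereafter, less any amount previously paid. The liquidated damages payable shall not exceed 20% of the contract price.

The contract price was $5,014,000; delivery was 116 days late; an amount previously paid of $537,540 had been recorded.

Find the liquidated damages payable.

$697,720

First 95 days: 95 × $8,270 = $785,650
Remaining days: (116 − 95) × $21,410 = $449,610
Accrued per-day damages: $785,650 + $449,610 = $1,235,260
Less amount previously paid: $1,235,260 − $537,540 = $697,720
Cap: 20% of $5,014,000 = $1,002,800
Cap at $1,002,800: $697,720 is within the cap, no reduction.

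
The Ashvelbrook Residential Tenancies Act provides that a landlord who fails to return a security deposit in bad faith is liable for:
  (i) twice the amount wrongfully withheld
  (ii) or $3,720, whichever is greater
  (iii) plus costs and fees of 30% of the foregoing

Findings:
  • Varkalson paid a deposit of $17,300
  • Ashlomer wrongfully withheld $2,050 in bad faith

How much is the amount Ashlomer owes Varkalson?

Recovery: $5,330

Doubled: 2 × $2,050 = $4,100
Minimum $3,720: $4,100 meets the minimum, no increase.
Costs and fees: 30% of $4,100 = $1,230
Total recovery: $4,100 + $1,230 = $5,330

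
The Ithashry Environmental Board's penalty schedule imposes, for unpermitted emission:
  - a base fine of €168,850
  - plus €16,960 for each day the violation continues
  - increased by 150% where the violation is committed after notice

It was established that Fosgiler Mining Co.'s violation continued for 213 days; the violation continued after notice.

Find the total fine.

€9,453,325

Per-day component: 213 × €16,960 = €3,612,480
Base plus per-day: €168,850 + €3,612,480 = €3,781,330
Enhancement: 150% of €3,781,330 = €5,671,995
Enhanced fine: €3,781,330 + €5,671,995 = €9,453,325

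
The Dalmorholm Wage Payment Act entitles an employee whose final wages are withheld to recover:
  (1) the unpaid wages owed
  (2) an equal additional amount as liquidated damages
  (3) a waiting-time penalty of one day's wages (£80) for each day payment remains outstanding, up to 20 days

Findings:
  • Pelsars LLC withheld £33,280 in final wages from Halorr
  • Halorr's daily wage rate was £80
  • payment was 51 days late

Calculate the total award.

Liquidated damages (equal amount): £33,280
Penalty days: min(51, 20) = 20
Waiting-time penalty: 20 × £80 = £1,600
Total award: £33,280 + £33,280 + £1,600 = £68,160

£68,160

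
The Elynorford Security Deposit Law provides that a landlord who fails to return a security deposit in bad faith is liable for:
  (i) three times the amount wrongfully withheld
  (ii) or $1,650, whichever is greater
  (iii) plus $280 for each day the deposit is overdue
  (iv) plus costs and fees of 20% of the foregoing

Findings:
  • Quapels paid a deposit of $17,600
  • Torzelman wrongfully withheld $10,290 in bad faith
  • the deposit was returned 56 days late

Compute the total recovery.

$55,860

Trebled: 3 × $10,290 = $30,870
Minimum $1,650: $30,870 meets the minimum, no increase.
Late-return penalty: 56 × $280 = $15,680
Damages plus late penalty: $30,870 + $15,680 = $46,550
Costs and fees: 20% of $46,550 = $9,310
Total recovery: $46,550 + $9,310 = $55,860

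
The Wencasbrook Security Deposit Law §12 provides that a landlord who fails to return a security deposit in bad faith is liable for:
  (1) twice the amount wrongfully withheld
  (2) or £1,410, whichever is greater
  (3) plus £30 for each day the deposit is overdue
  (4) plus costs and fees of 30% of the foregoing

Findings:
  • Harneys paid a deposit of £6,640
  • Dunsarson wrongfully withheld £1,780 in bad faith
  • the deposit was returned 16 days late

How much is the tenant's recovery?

£5,252

Doubled: 2 × £1,780 = £3,560
Minimum £1,410: £3,560 meets the minimum, no increase.
Late-return penalty: 16 × £30 = £480
Damages plus late penalty: £3,560 + £480 = £4,040
Costs and fees: 30% of £4,040 = £1,212
Total recovery: £4,040 + £1,212 = £5,252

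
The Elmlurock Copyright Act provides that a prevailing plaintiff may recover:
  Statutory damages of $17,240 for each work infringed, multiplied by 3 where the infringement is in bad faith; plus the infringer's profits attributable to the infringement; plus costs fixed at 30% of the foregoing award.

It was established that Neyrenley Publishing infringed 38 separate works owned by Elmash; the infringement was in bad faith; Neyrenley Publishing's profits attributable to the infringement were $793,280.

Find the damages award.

Statutory damages: 38 × $17,240 = $655,120
Trebled: 3 × $655,120 = $1,965,360
Combined award: $1,965,360 + $793,280 = $2,758,640
Costs: 30% of $2,758,640 = $827,592
Award plus costs: $2,758,640 + $827,592 = $3,586,232

$3,586,232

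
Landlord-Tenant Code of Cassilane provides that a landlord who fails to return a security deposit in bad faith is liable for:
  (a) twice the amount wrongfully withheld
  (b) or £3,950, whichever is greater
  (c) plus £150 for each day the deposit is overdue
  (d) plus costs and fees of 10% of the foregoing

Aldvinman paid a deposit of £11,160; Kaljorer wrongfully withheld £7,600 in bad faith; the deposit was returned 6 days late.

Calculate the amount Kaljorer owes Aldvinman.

Doubled: 2 × £7,600 = £15,200
Minimum £3,950: £15,200 meets the minimum, no increase.
Late-return penalty: 6 × £150 = £900
Damages plus late penalty: £15,200 + £900 = £16,100
Costs and fees: 10% of £16,100 = £1,610
Total recovery: £16,100 + £1,610 = £17,710

£17,710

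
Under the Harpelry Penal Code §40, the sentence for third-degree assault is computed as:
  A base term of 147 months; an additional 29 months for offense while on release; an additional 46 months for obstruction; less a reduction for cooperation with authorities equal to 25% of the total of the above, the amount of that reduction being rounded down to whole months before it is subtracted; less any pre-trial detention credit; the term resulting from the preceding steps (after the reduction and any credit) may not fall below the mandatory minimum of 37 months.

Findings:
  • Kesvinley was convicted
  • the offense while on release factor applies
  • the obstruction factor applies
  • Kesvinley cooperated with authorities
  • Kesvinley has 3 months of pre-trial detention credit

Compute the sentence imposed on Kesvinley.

164 months

Offense while on release enhancement: +29 months
Obstruction enhancement: +46 months
Adjusted term: 147 months + 29 months + 46 months = 222 months
Cooperation with authorities reduction: 25% of 222 months = 55 months (rounded down)
After reduction: 222 − 55 = 167 months
Less pre-trial detention credit: 167 months − 3 months = 164 months
Minimum 37 months: 164 months meets the minimum, no increase.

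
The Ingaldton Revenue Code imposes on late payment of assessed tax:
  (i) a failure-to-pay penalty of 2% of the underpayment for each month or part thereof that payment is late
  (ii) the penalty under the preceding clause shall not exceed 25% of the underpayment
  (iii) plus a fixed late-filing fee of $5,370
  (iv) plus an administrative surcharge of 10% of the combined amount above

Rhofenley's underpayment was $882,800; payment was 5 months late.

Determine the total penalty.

Accrued rate: 2% × 5 = 10%, capped at 25% → 10%
Failure-to-pay penalty: 10% of $882,800 = $88,280
Penalty before surcharge: $88,280 + $5,370 = $93,650
Administrative surcharge: 10% of $93,650 = $9,365
Total penalty: $93,650 + $9,365 = $103,015

$103,015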